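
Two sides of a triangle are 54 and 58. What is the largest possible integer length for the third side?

111

The third side must be strictly less than 54 + 58 = 112.
The largest integer below 112 is 111.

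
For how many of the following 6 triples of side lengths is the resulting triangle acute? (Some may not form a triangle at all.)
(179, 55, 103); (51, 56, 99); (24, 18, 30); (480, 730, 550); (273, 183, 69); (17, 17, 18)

(179,55,103): 55+103 ≤ 179, not a triangle
(51,56,99): 51²+56² = 5737 < 9801 = 99² → obtuse
(24,18,30): 18²+24² = 900 = 30² → right
(480,730,550): 480²+550² = 532900 = 730² → right
(273,183,69): 69+183 ≤ 273, not a triangle
(17,17,18): 17²+17² = 578 > 324 = 18² → acute
1 of the 6 is acute.

1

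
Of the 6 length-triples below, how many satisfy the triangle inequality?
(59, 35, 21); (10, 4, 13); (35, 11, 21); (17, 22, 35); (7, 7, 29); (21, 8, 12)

(21,35,59): 21+35 ≤ 59 → not valid
(4,10,13): 4+10 > 13 → valid
(11,21,35): 11+21 ≤ 35 → not valid
(17,22,35): 17+22 > 35 → valid
(7,7,29): 7+7 ≤ 29 → not valid
(8,12,21): 8+12 ≤ 21 → not valid
2 of the 6 triples form a triangle.

2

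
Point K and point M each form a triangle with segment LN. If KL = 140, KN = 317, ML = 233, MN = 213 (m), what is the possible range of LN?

177 < LN < 446

From triangle KLN: |140 − 317| < LN < 140 + 317, i.e. 177 < LN < 457.
From triangle MLN: 20 < LN < 446.
Both must hold, so LN lies in the intersection.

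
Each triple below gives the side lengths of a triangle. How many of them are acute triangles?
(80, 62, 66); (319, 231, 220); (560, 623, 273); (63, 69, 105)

(80,62,66): 62²+66² = 8200 > 6400 = 80² → acute
(319,231,220): 220²+231² = 101761 = 319² → right
(560,623,273): 273²+560² = 388129 = 623² → right
(63,69,105): 63²+69² = 8730 < 11025 = 105² → obtuse
1 of the 4 is acute.

1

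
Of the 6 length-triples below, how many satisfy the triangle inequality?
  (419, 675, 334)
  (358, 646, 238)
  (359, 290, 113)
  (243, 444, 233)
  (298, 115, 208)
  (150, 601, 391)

(334,419,675): 334+419 > 675 → valid
(238,358,646): 238+358 ≤ 646 → not valid
(113,290,359): 113+290 > 359 → valid
(233,243,444): 233+243 > 444 → valid
(115,208,298): 115+208 > 298 → valid
(150,391,601): 150+391 ≤ 601 → not valid
4 of the 6 triples form a triangle.

4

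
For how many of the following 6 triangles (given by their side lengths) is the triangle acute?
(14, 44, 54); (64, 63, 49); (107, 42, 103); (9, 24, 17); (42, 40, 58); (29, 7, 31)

(14,44,54): 14²+44² = 2132 < 2916 = 54² → obtuse
(64,63,49): 49²+63² = 6370 > 4096 = 64² → acute
(107,42,103): 42²+103² = 12373 > 11449 = 107² → acute
(9,24,17): 9²+17² = 370 < 576 = 24² → obtuse
(42,40,58): 40²+42² = 3364 = 58² → right
(29,7,31): 7²+29² = 890 < 961 = 31² → obtuse
2 of the 6 are acute.

2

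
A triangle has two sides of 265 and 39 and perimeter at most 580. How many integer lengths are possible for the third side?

50

Triangle inequality: 226 < x < 304. Perimeter ≤ 580 gives x ≤ 580 − 265 − 39 = 276.
So 226 < x ≤ 276; integers 227 through 276: 50 values.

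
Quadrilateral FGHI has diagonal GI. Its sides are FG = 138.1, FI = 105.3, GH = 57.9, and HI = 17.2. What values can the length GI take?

From triangle FGI: |138.1 − 105.3| < GI < 138.1 + 105.3, i.e. 32.8 < GI < 243.4.
From triangle HGI: 40.7 < GI < 75.1.
Both must hold, so GI lies in the intersection.

40.7 < GI < 75.1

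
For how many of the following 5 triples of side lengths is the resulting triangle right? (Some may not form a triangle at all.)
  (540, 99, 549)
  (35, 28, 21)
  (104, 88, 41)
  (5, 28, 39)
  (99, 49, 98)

(540,99,549): 99²+540² = 301401 = 549² → right
(35,28,21): 21²+28² = 1225 = 35² → right
(104,88,41): 41²+88² = 9425 < 10816 = 104² → obtuse
(5,28,39): 5+28 ≤ 39, not a triangle
(99,49,98): 49²+98² = 12005 > 9801 = 99² → acute
2 of the 5 are right.

2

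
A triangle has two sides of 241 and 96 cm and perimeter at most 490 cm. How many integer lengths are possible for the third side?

8

Triangle inequality: 145 < x < 337. Perimeter ≤ 490 gives x ≤ 490 − 241 − 96 = 153.
So 145 < x ≤ 153; integers 146 through 153: 8 values.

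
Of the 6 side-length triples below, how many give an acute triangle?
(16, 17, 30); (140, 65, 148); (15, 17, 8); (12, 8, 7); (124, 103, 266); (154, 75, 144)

(16,17,30): 16²+17² = 545 < 900 = 30² → obtuse
(140,65,148): 65²+140² = 23825 > 21904 = 148² → acute
(15,17,8): 8²+15² = 289 = 17² → right
(12,8,7): 7²+8² = 113 < 144 = 12² → obtuse
(124,103,266): 103+124 ≤ 266, not a triangle
(154,75,144): 75²+144² = 26361 > 23716 = 154² → acute
2 of the 6 are acute.

2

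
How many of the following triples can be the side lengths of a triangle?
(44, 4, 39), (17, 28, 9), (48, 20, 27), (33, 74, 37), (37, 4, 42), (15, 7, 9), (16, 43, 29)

(4,39,44): 4+39 ≤ 44 → not valid
(9,17,28): 9+17 ≤ 28 → not valid
(20,27,48): 20+27 ≤ 48 → not valid
(33,37,74): 33+37 ≤ 74 → not valid
(4,37,42): 4+37 ≤ 42 → not valid
(7,9,15): 7+9 > 15 → valid
(16,29,43): 16+29 > 43 → valid
2 of the 7 triples form a triangle.

2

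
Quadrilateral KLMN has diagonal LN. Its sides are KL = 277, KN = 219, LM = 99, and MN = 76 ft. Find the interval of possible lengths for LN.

58 < LN < 175

From triangle KLN: |277 − 219| < LN < 277 + 219, i.e. 58 < LN < 496.
From triangle MLN: 23 < LN < 175.
Both must hold, so LN lies in the intersection.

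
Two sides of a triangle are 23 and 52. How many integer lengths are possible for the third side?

45

The third side lies in the open interval (29, 75).
Integers from 30 to 74 inclusive: 74 − 30 + 1 = 45.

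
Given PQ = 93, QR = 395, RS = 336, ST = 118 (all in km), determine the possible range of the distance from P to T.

0 ≤ PT ≤ 942 km

The maximum is all hops collinear in one direction: 93 + 395 + 336 + 118 = 942.
The longest hop is 395; the others sum to 547. Since 395 ≤ 547, the path can fold back on itself completely, so the minimum distance is 0.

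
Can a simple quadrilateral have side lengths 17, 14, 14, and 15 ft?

Yes

A quadrilateral exists iff every side is shorter than the sum of the others — equivalently, the longest side is less than the sum of the rest.
Longest side 17 < 43 (sum of the remaining 3), so yes.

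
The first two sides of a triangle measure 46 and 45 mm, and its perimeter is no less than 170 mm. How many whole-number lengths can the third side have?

12

Triangle inequality: 1 < x < 91. Perimeter ≥ 170 gives x ≥ 170 − 46 − 45 = 79.
So 79 ≤ x < 91; integers 79 through 90: 12 values.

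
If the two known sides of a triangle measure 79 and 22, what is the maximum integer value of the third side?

The third side must be strictly less than 79 + 22 = 101.
The largest integer below 101 is 100.

100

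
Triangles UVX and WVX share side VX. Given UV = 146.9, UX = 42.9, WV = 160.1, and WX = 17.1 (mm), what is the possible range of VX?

143.0 < VX < 177.2

From triangle UVX: |146.9 − 42.9| < VX < 146.9 + 42.9, i.e. 104.0 < VX < 189.8.
From triangle WVX: 143.0 < VX < 177.2.
Both must hold, so VX lies in the intersection.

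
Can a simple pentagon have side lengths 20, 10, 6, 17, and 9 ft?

Yes

A pentagon exists iff every side is shorter than the sum of the others — equivalently, the longest side is less than the sum of the rest.
Longest side 20 < 42 (sum of the remaining 4), so yes.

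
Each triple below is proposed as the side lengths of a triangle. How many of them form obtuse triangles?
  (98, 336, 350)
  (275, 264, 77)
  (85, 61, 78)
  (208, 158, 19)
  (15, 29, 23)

(98,336,350): 98²+336² = 122500 = 350² → right
(275,264,77): 77²+264² = 75625 = 275² → right
(85,61,78): 61²+78² = 9805 > 7225 = 85² → acute
(208,158,19): 19+158 ≤ 208, not a triangle
(15,29,23): 15²+23² = 754 < 841 = 29² → obtuse
1 of the 5 is obtuse.

1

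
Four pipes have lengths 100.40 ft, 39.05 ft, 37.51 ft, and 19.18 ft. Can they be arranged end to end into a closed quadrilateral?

No

For a quadrilateral, each side must be shorter than the sum of the others.
Here the longest side is 100.40, but the remaining 3 sides sum to only 95.74.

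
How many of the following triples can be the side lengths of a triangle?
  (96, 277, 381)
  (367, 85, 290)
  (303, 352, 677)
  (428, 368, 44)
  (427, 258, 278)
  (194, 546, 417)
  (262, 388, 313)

4

(96,277,381): 96+277 ≤ 381 → not valid
(85,290,367): 85+290 > 367 → valid
(303,352,677): 303+352 ≤ 677 → not valid
(44,368,428): 44+368 ≤ 428 → not valid
(258,278,427): 258+278 > 427 → valid
(194,417,546): 194+417 > 546 → valid
(262,313,388): 262+313 > 388 → valid
4 of the 7 triples form a triangle.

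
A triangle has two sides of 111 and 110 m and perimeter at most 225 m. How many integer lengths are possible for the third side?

Triangle inequality: 1 < x < 221. Perimeter ≤ 225 gives x ≤ 225 − 111 − 110 = 4.
So 1 < x ≤ 4; integers 2 through 4: 3 values.

3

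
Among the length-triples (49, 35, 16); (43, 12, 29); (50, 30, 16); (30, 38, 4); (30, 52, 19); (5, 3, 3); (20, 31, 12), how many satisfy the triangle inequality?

3

(16,35,49): 16+35 > 49 → valid
(12,29,43): 12+29 ≤ 43 → not valid
(16,30,50): 16+30 ≤ 50 → not valid
(4,30,38): 4+30 ≤ 38 → not valid
(19,30,52): 19+30 ≤ 52 → not valid
(3,3,5): 3+3 > 5 → valid
(12,20,31): 12+20 > 31 → valid
3 of the 7 triples form a triangle.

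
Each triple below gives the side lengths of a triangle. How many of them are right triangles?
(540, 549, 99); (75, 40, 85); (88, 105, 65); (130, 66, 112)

(540,549,99): 99²+540² = 301401 = 549² → right
(75,40,85): 40²+75² = 7225 = 85² → right
(88,105,65): 65²+88² = 11969 > 11025 = 105² → acute
(130,66,112): 66²+112² = 16900 = 130² → right
3 of the 4 are right.

3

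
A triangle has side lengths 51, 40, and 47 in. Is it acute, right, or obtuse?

Compare the square of the longest side to the sum of squares of the other two: 40² + 47² = 3809 > 2601 = 51².

acute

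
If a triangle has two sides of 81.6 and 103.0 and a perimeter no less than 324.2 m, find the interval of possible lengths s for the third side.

139.6 ≤ s < 184.6

Triangle inequality alone gives 21.4 < s < 184.6.
The perimeter condition gives s ≥ 324.2 − 81.6 − 103.0 = 139.6.
Intersecting the two: 139.6 ≤ s < 184.6.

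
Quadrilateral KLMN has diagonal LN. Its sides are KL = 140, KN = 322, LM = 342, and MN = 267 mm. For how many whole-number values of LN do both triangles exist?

From triangle KLN: 182 < LN < 462.
From triangle MLN: 75 < LN < 609.
Intersection: 182 < LN < 462, so integers 183 through 461: 279 values.

279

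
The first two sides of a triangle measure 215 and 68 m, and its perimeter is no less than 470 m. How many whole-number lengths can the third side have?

96

Triangle inequality: 147 < x < 283. Perimeter ≥ 470 gives x ≥ 470 − 215 − 68 = 187.
So 187 ≤ x < 283; integers 187 through 282: 96 values.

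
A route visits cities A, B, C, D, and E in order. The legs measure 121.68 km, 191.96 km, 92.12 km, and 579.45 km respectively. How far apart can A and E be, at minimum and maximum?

The maximum is all hops collinear in one direction: 121.68 + 191.96 + 92.12 + 579.45 = 985.21.
The longest hop is 579.45; the others sum to 405.76. Folding the others back against it leaves at least 579.45 − 405.76 = 173.69.

173.69 ≤ AE ≤ 985.21 km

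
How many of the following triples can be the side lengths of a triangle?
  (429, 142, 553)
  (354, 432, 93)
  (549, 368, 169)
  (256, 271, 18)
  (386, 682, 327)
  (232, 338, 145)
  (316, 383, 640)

6

(142,429,553): 142+429 > 553 → valid
(93,354,432): 93+354 > 432 → valid
(169,368,549): 169+368 ≤ 549 → not valid
(18,256,271): 18+256 > 271 → valid
(327,386,682): 327+386 > 682 → valid
(145,232,338): 145+232 > 338 → valid
(316,383,640): 316+383 > 640 → valid
6 of the 7 triples form a triangle.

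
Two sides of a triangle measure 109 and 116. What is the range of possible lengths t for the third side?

7 < t < 225

By the triangle inequality, t must be less than 109 + 116 = 225 and greater than |109 − 116| = 7.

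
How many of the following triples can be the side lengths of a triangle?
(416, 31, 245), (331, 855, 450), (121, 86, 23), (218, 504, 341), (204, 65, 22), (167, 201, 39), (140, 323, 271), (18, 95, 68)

(31,245,416): 31+245 ≤ 416 → not valid
(331,450,855): 331+450 ≤ 855 → not valid
(23,86,121): 23+86 ≤ 121 → not valid
(218,341,504): 218+341 > 504 → valid
(22,65,204): 22+65 ≤ 204 → not valid
(39,167,201): 39+167 > 201 → valid
(140,271,323): 140+271 > 323 → valid
(18,68,95): 18+68 ≤ 95 → not valid
3 of the 8 triples form a triangle.

3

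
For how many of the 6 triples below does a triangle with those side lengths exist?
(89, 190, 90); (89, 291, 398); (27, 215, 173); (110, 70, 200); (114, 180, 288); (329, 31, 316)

(89,90,190): 89+90 ≤ 190 → not valid
(89,291,398): 89+291 ≤ 398 → not valid
(27,173,215): 27+173 ≤ 215 → not valid
(70,110,200): 70+110 ≤ 200 → not valid
(114,180,288): 114+180 > 288 → valid
(31,316,329): 31+316 > 329 → valid
2 of the 6 triples form a triangle.

2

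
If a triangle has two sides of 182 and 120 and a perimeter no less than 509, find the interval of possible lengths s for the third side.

207 ≤ s < 302

Triangle inequality alone gives 62 < s < 302.
The perimeter condition gives s ≥ 509 − 182 − 120 = 207.
Intersecting the two: 207 ≤ s < 302.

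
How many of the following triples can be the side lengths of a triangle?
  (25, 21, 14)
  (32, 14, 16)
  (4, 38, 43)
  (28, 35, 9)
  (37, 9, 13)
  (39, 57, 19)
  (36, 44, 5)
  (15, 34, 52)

3

(14,21,25): 14+21 > 25 → valid
(14,16,32): 14+16 ≤ 32 → not valid
(4,38,43): 4+38 ≤ 43 → not valid
(9,28,35): 9+28 > 35 → valid
(9,13,37): 9+13 ≤ 37 → not valid
(19,39,57): 19+39 > 57 → valid
(5,36,44): 5+36 ≤ 44 → not valid
(15,34,52): 15+34 ≤ 52 → not valid
3 of the 8 triples form a triangle.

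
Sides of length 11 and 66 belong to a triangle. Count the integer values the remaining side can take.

21

The third side lies in the open interval (55, 77).
Integers from 56 to 76 inclusive: 76 − 56 + 1 = 21.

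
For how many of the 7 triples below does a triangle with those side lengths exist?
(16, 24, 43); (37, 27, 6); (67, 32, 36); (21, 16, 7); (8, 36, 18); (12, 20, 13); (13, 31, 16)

3

(16,24,43): 16+24 ≤ 43 → not valid
(6,27,37): 6+27 ≤ 37 → not valid
(32,36,67): 32+36 > 67 → valid
(7,16,21): 7+16 > 21 → valid
(8,18,36): 8+18 ≤ 36 → not valid
(12,13,20): 12+13 > 20 → valid
(13,16,31): 13+16 ≤ 31 → not valid
3 of the 7 triples form a triangle.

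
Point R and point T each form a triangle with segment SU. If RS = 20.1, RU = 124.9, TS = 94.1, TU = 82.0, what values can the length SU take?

From triangle RSU: |20.1 − 124.9| < SU < 20.1 + 124.9, i.e. 104.8 < SU < 145.0.
From triangle TSU: 12.1 < SU < 176.1.
Both must hold, so SU lies in the intersection.

104.8 < SU < 145.0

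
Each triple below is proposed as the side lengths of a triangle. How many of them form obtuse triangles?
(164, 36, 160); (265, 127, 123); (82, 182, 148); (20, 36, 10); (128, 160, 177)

(164,36,160): 36²+160² = 26896 = 164² → right
(265,127,123): 123+127 ≤ 265, not a triangle
(82,182,148): 82²+148² = 28628 < 33124 = 182² → obtuse
(20,36,10): 10+20 ≤ 36, not a triangle
(128,160,177): 128²+160² = 41984 > 31329 = 177² → acute
1 of the 5 is obtuse.

1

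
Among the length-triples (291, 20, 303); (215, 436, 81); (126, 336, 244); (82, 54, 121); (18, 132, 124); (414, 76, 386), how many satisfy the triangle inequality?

(20,291,303): 20+291 > 303 → valid
(81,215,436): 81+215 ≤ 436 → not valid
(126,244,336): 126+244 > 336 → valid
(54,82,121): 54+82 > 121 → valid
(18,124,132): 18+124 > 132 → valid
(76,386,414): 76+386 > 414 → valid
5 of the 6 triples form a triangle.

5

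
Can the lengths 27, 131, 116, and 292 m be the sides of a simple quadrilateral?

For a quadrilateral, each side must be shorter than the sum of the others.
Here the longest side is 292, but the remaining 3 sides sum to only 274.

No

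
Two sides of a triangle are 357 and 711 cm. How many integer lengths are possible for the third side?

713

The third side lies in the open interval (354, 1068).
Integers from 355 to 1067 inclusive: 1067 − 355 + 1 = 713.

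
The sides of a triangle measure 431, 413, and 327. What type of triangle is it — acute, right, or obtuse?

acute

Compare the square of the longest side to the sum of squares of the other two: 327² + 413² = 277498 > 185761 = 431².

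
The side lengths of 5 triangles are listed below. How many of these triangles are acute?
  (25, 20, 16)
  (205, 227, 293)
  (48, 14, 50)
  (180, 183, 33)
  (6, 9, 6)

(25,20,16): 16²+20² = 656 > 625 = 25² → acute
(205,227,293): 205²+227² = 93554 > 85849 = 293² → acute
(48,14,50): 14²+48² = 2500 = 50² → right
(180,183,33): 33²+180² = 33489 = 183² → right
(6,9,6): 6²+6² = 72 < 81 = 9² → obtuse
2 of the 5 are acute.

2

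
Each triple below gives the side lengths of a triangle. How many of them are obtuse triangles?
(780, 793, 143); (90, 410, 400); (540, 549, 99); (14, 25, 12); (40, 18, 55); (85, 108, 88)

2

(780,793,143): 143²+780² = 628849 = 793² → right
(90,410,400): 90²+400² = 168100 = 410² → right
(540,549,99): 99²+540² = 301401 = 549² → right
(14,25,12): 12²+14² = 340 < 625 = 25² → obtuse
(40,18,55): 18²+40² = 1924 < 3025 = 55² → obtuse
(85,108,88): 85²+88² = 14969 > 11664 = 108² → acute
2 of the 6 are obtuse.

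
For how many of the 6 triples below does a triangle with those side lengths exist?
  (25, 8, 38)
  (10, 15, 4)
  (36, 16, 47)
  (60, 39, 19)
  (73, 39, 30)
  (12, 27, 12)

(8,25,38): 8+25 ≤ 38 → not valid
(4,10,15): 4+10 ≤ 15 → not valid
(16,36,47): 16+36 > 47 → valid
(19,39,60): 19+39 ≤ 60 → not valid
(30,39,73): 30+39 ≤ 73 → not valid
(12,12,27): 12+12 ≤ 27 → not valid
1 of the 6 triples forms a triangle.

1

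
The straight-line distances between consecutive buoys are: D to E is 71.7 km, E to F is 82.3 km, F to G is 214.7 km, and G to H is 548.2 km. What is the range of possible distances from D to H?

179.5 ≤ DH ≤ 916.9 km

The maximum is all hops collinear in one direction: 71.7 + 82.3 + 214.7 + 548.2 = 916.9.
The longest hop is 548.2; the others sum to 368.7. Folding the others back against it leaves at least 548.2 − 368.7 = 179.5.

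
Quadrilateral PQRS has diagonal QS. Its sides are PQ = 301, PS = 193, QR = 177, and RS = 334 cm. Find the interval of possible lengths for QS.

157 < QS < 494

From triangle PQS: |301 − 193| < QS < 301 + 193, i.e. 108 < QS < 494.
From triangle RQS: 157 < QS < 511.
Both must hold, so QS lies in the intersection.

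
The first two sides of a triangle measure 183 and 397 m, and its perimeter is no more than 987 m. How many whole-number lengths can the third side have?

193

Triangle inequality: 214 < x < 580. Perimeter ≤ 987 gives x ≤ 987 − 183 − 397 = 407.
So 214 < x ≤ 407; integers 215 through 407: 193 values.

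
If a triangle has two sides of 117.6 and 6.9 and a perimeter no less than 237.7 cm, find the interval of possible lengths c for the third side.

Triangle inequality alone gives 110.7 < c < 124.5.
The perimeter condition gives c ≥ 237.7 − 117.6 − 6.9 = 113.2.
Intersecting the two: 113.2 ≤ c < 124.5.

113.2 ≤ c < 124.5 cm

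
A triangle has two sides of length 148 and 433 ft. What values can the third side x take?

By the triangle inequality, x must be less than 148 + 433 = 581 and greater than |148 − 433| = 285.

285 < x < 581 (ft)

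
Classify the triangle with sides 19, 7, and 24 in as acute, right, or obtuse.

Compare the square of the longest side to the sum of squares of the other two: 7² + 19² = 410 < 576 = 24².

obtuse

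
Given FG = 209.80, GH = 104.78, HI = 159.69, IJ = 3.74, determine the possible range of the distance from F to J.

The maximum is all hops collinear in one direction: 209.80 + 104.78 + 159.69 + 3.74 = 478.01.
The longest hop is 209.80; the others sum to 268.21. Since 209.80 ≤ 268.21, the path can fold back on itself completely, so the minimum distance is 0.

0 ≤ FJ ≤ 478.01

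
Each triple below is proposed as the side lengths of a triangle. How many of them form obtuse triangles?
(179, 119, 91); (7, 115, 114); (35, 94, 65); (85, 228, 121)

3

(179,119,91): 91²+119² = 22442 < 32041 = 179² → obtuse
(7,115,114): 7²+114² = 13045 < 13225 = 115² → obtuse
(35,94,65): 35²+65² = 5450 < 8836 = 94² → obtuse
(85,228,121): 85+121 ≤ 228, not a triangle
3 of the 4 are obtuse.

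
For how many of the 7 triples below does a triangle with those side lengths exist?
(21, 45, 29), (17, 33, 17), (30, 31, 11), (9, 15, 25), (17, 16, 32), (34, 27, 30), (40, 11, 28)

(21,29,45): 21+29 > 45 → valid
(17,17,33): 17+17 > 33 → valid
(11,30,31): 11+30 > 31 → valid
(9,15,25): 9+15 ≤ 25 → not valid
(16,17,32): 16+17 > 32 → valid
(27,30,34): 27+30 > 34 → valid
(11,28,40): 11+28 ≤ 40 → not valid
5 of the 7 triples form a triangle.

5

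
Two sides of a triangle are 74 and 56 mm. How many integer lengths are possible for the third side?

111

The third side lies in the open interval (18, 130).
Integers from 19 to 129 inclusive: 129 − 19 + 1 = 111.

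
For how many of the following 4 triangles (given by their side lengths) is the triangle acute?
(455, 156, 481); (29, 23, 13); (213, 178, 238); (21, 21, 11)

2

(455,156,481): 156²+455² = 231361 = 481² → right
(29,23,13): 13²+23² = 698 < 841 = 29² → obtuse
(213,178,238): 178²+213² = 77053 > 56644 = 238² → acute
(21,21,11): 11²+21² = 562 > 441 = 21² → acute
2 of the 4 are acute.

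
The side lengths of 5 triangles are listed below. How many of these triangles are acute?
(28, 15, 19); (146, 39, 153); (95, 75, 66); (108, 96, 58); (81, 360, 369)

2

(28,15,19): 15²+19² = 586 < 784 = 28² → obtuse
(146,39,153): 39²+146² = 22837 < 23409 = 153² → obtuse
(95,75,66): 66²+75² = 9981 > 9025 = 95² → acute
(108,96,58): 58²+96² = 12580 > 11664 = 108² → acute
(81,360,369): 81²+360² = 136161 = 369² → right
2 of the 5 are acute.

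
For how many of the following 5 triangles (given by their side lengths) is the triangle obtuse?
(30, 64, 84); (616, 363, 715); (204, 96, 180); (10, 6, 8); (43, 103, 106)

(30,64,84): 30²+64² = 4996 < 7056 = 84² → obtuse
(616,363,715): 363²+616² = 511225 = 715² → right
(204,96,180): 96²+180² = 41616 = 204² → right
(10,6,8): 6²+8² = 100 = 10² → right
(43,103,106): 43²+103² = 12458 > 11236 = 106² → acute
1 of the 5 is obtuse.

1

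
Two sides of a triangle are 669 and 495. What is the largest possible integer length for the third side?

The third side must be strictly less than 669 + 495 = 1164.
The largest integer below 1164 is 1163.

1163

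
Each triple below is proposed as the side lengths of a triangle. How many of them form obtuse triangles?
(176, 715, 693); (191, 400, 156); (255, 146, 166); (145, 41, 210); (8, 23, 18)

(176,715,693): 176²+693² = 511225 = 715² → right
(191,400,156): 156+191 ≤ 400, not a triangle
(255,146,166): 146²+166² = 48872 < 65025 = 255² → obtuse
(145,41,210): 41+145 ≤ 210, not a triangle
(8,23,18): 8²+18² = 388 < 529 = 23² → obtuse
2 of the 5 are obtuse.

2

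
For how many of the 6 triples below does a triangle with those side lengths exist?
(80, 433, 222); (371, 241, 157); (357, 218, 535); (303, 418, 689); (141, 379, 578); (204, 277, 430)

4

(80,222,433): 80+222 ≤ 433 → not valid
(157,241,371): 157+241 > 371 → valid
(218,357,535): 218+357 > 535 → valid
(303,418,689): 303+418 > 689 → valid
(141,379,578): 141+379 ≤ 578 → not valid
(204,277,430): 204+277 > 430 → valid
4 of the 6 triples form a triangle.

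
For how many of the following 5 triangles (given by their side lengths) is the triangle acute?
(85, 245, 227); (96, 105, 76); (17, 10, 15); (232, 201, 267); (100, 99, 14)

(85,245,227): 85²+227² = 58754 < 60025 = 245² → obtuse
(96,105,76): 76²+96² = 14992 > 11025 = 105² → acute
(17,10,15): 10²+15² = 325 > 289 = 17² → acute
(232,201,267): 201²+232² = 94225 > 71289 = 267² → acute
(100,99,14): 14²+99² = 9997 < 10000 = 100² → obtuse
3 of the 5 are acute.

3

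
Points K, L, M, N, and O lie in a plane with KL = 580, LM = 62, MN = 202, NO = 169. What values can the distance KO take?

147 ≤ KO ≤ 1013

The maximum is all hops collinear in one direction: 580 + 62 + 202 + 169 = 1013.
The longest hop is 580; the others sum to 433. Folding the others back against it leaves at least 580 − 433 = 147.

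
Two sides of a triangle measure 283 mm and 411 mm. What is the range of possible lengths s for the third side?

By the triangle inequality, s must be less than 283 + 411 = 694 and greater than |283 − 411| = 128.

128 < s < 694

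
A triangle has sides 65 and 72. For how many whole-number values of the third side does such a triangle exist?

129

The third side lies in the open interval (7, 137).
Integers from 8 to 136 inclusive: 136 − 8 + 1 = 129.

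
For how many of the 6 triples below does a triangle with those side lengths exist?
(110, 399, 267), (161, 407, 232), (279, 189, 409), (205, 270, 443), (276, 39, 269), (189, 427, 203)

3

(110,267,399): 110+267 ≤ 399 → not valid
(161,232,407): 161+232 ≤ 407 → not valid
(189,279,409): 189+279 > 409 → valid
(205,270,443): 205+270 > 443 → valid
(39,269,276): 39+269 > 276 → valid
(189,203,427): 189+203 ≤ 427 → not valid
3 of the 6 triples form a triangle.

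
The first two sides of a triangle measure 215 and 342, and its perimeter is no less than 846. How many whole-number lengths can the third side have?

268

Triangle inequality: 127 < x < 557. Perimeter ≥ 846 gives x ≥ 846 − 215 − 342 = 289.
So 289 ≤ x < 557; integers 289 through 556: 268 values.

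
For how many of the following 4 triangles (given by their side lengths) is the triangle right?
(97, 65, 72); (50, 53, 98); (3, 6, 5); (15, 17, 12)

1

(97,65,72): 65²+72² = 9409 = 97² → right
(50,53,98): 50²+53² = 5309 < 9604 = 98² → obtuse
(3,6,5): 3²+5² = 34 < 36 = 6² → obtuse
(15,17,12): 12²+15² = 369 > 289 = 17² → acute
1 of the 4 is right.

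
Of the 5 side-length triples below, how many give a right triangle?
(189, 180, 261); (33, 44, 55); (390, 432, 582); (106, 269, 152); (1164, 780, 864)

(189,180,261): 180²+189² = 68121 = 261² → right
(33,44,55): 33²+44² = 3025 = 55² → right
(390,432,582): 390²+432² = 338724 = 582² → right
(106,269,152): 106+152 ≤ 269, not a triangle
(1164,780,864): 780²+864² = 1354896 = 1164² → right
4 of the 5 are right.

4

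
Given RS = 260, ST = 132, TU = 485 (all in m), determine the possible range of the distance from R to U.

The maximum is all hops collinear in one direction: 260 + 132 + 485 = 877.
The longest hop is 485; the others sum to 392. Folding the others back against it leaves at least 485 − 392 = 93.

93 ≤ RU ≤ 877 m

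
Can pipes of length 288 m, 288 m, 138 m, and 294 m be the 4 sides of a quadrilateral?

A quadrilateral exists iff every side is shorter than the sum of the others — equivalently, the longest side is less than the sum of the rest.
Longest side 294 < 714 (sum of the remaining 3), so yes.

Yes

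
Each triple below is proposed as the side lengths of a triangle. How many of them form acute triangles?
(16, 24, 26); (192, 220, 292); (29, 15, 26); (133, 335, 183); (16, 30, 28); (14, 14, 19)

4

(16,24,26): 16²+24² = 832 > 676 = 26² → acute
(192,220,292): 192²+220² = 85264 = 292² → right
(29,15,26): 15²+26² = 901 > 841 = 29² → acute
(133,335,183): 133+183 ≤ 335, not a triangle
(16,30,28): 16²+28² = 1040 > 900 = 30² → acute
(14,14,19): 14²+14² = 392 > 361 = 19² → acute
4 of the 6 are acute.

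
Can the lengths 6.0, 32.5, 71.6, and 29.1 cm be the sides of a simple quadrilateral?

For a quadrilateral, each side must be shorter than the sum of the others.
Here the longest side is 71.6, but the remaining 3 sides sum to only 67.6.

No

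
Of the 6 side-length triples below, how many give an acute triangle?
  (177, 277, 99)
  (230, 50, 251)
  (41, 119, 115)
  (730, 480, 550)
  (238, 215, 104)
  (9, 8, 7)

3

(177,277,99): 99+177 ≤ 277, not a triangle
(230,50,251): 50²+230² = 55400 < 63001 = 251² → obtuse
(41,119,115): 41²+115² = 14906 > 14161 = 119² → acute
(730,480,550): 480²+550² = 532900 = 730² → right
(238,215,104): 104²+215² = 57041 > 56644 = 238² → acute
(9,8,7): 7²+8² = 113 > 81 = 9² → acute
3 of the 6 are acute.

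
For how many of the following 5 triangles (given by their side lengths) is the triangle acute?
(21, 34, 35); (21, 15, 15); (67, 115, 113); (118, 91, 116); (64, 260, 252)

4

(21,34,35): 21²+34² = 1597 > 1225 = 35² → acute
(21,15,15): 15²+15² = 450 > 441 = 21² → acute
(67,115,113): 67²+113² = 17258 > 13225 = 115² → acute
(118,91,116): 91²+116² = 21737 > 13924 = 118² → acute
(64,260,252): 64²+252² = 67600 = 260² → right
4 of the 5 are acute.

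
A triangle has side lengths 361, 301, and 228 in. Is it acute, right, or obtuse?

acute

Compare the square of the longest side to the sum of squares of the other two: 228² + 301² = 142585 > 130321 = 361².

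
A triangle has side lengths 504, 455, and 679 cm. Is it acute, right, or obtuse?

right

Compare the square of the longest side to the sum of squares of the other two: 455² + 504² = 461041 = 679².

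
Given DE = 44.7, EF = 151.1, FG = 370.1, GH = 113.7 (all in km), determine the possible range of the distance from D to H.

60.6 ≤ DH ≤ 679.6 km

The maximum is all hops collinear in one direction: 44.7 + 151.1 + 370.1 + 113.7 = 679.6.
The longest hop is 370.1; the others sum to 309.5. Folding the others back against it leaves at least 370.1 − 309.5 = 60.6.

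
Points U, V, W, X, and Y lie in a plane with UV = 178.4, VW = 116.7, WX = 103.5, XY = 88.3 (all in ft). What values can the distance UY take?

The maximum is all hops collinear in one direction: 178.4 + 116.7 + 103.5 + 88.3 = 486.9.
The longest hop is 178.4; the others sum to 308.5. Since 178.4 ≤ 308.5, the path can fold back on itself completely, so the minimum distance is 0.

0 ≤ UY ≤ 486.9 ft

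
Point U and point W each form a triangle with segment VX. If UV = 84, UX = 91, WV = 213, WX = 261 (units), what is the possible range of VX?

From triangle UVX: |84 − 91| < VX < 84 + 91, i.e. 7 < VX < 175.
From triangle WVX: 48 < VX < 474.
Both must hold, so VX lies in the intersection.

48 < VX < 175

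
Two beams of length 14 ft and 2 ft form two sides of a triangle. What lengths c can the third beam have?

By the triangle inequality, c must be less than 14 + 2 = 16 and greater than |14 − 2| = 12.

12 < c < 16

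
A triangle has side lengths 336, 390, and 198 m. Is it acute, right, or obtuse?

right

Compare the square of the longest side to the sum of squares of the other two: 198² + 336² = 152100 = 390².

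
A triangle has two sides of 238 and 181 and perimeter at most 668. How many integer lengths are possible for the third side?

Triangle inequality: 57 < x < 419. Perimeter ≤ 668 gives x ≤ 668 − 238 − 181 = 249.
So 57 < x ≤ 249; integers 58 through 249: 192 values.

192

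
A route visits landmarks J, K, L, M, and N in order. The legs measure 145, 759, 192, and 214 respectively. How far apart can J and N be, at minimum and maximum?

208 ≤ JN ≤ 1310

The maximum is all hops collinear in one direction: 145 + 759 + 192 + 214 = 1310.
The longest hop is 759; the others sum to 551. Folding the others back against it leaves at least 759 − 551 = 208.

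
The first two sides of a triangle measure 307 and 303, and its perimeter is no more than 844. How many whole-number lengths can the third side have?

230

Triangle inequality: 4 < x < 610. Perimeter ≤ 844 gives x ≤ 844 − 307 − 303 = 234.
So 4 < x ≤ 234; integers 5 through 234: 230 values.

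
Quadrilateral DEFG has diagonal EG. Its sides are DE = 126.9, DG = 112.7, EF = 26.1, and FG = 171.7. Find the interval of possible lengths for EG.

From triangle DEG: |126.9 − 112.7| < EG < 126.9 + 112.7, i.e. 14.2 < EG < 239.6.
From triangle FEG: 145.6 < EG < 197.8.
Both must hold, so EG lies in the intersection.

145.6 < EG < 197.8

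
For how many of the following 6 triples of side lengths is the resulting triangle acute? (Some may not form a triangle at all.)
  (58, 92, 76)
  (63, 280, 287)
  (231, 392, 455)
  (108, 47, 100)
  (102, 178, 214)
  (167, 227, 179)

(58,92,76): 58²+76² = 9140 > 8464 = 92² → acute
(63,280,287): 63²+280² = 82369 = 287² → right
(231,392,455): 231²+392² = 207025 = 455² → right
(108,47,100): 47²+100² = 12209 > 11664 = 108² → acute
(102,178,214): 102²+178² = 42088 < 45796 = 214² → obtuse
(167,227,179): 167²+179² = 59930 > 51529 = 227² → acute
3 of the 6 are acute.

3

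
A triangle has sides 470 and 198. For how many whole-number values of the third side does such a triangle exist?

395

The third side lies in the open interval (272, 668).
Integers from 273 to 667 inclusive: 667 − 273 + 1 = 395.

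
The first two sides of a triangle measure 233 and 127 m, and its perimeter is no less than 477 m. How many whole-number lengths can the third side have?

Triangle inequality: 106 < x < 360. Perimeter ≥ 477 gives x ≥ 477 − 233 − 127 = 117.
So 117 ≤ x < 360; integers 117 through 359: 243 values.

243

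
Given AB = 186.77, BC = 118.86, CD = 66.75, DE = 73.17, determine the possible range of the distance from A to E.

0 ≤ AE ≤ 445.55

The maximum is all hops collinear in one direction: 186.77 + 118.86 + 66.75 + 73.17 = 445.55.
The longest hop is 186.77; the others sum to 258.78. Since 186.77 ≤ 258.78, the path can fold back on itself completely, so the minimum distance is 0.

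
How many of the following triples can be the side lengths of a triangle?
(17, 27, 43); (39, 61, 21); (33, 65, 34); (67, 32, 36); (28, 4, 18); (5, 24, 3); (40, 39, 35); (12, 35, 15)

(17,27,43): 17+27 > 43 → valid
(21,39,61): 21+39 ≤ 61 → not valid
(33,34,65): 33+34 > 65 → valid
(32,36,67): 32+36 > 67 → valid
(4,18,28): 4+18 ≤ 28 → not valid
(3,5,24): 3+5 ≤ 24 → not valid
(35,39,40): 35+39 > 40 → valid
(12,15,35): 12+15 ≤ 35 → not valid
4 of the 8 triples form a triangle.

4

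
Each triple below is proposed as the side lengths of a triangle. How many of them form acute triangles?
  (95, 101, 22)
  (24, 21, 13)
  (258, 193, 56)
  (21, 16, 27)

(95,101,22): 22²+95² = 9509 < 10201 = 101² → obtuse
(24,21,13): 13²+21² = 610 > 576 = 24² → acute
(258,193,56): 56+193 ≤ 258, not a triangle
(21,16,27): 16²+21² = 697 < 729 = 27² → obtuse
1 of the 4 is acute.

1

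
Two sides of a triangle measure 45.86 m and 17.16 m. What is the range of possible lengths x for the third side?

By the triangle inequality, x must be less than 45.86 + 17.16 = 63.02 and greater than |45.86 − 17.16| = 28.70.

28.70 < x < 63.02 (m)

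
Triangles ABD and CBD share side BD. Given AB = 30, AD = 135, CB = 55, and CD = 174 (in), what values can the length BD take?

From triangle ABD: |30 − 135| < BD < 30 + 135, i.e. 105 < BD < 165.
From triangle CBD: 119 < BD < 229.
Both must hold, so BD lies in the intersection.

119 < BD < 165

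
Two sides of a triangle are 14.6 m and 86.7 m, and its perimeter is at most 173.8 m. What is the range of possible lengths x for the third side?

Triangle inequality alone gives 72.1 < x < 101.3.
The perimeter condition gives x ≤ 173.8 − 14.6 − 86.7 = 72.5.
Intersecting the two: 72.1 < x ≤ 72.5.

72.1 < x ≤ 72.5 m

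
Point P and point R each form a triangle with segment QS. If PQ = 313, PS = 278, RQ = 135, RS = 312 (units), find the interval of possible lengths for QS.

From triangle PQS: |313 − 278| < QS < 313 + 278, i.e. 35 < QS < 591.
From triangle RQS: 177 < QS < 447.
Both must hold, so QS lies in the intersection.

177 < QS < 447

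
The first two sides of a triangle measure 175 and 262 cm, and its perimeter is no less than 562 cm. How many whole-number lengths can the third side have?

312

Triangle inequality: 87 < x < 437. Perimeter ≥ 562 gives x ≥ 562 − 175 − 262 = 125.
So 125 ≤ x < 437; integers 125 through 436: 312 values.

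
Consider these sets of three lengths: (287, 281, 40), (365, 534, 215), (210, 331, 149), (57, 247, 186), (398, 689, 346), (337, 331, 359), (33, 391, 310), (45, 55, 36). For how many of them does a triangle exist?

(40,281,287): 40+281 > 287 → valid
(215,365,534): 215+365 > 534 → valid
(149,210,331): 149+210 > 331 → valid
(57,186,247): 57+186 ≤ 247 → not valid
(346,398,689): 346+398 > 689 → valid
(331,337,359): 331+337 > 359 → valid
(33,310,391): 33+310 ≤ 391 → not valid
(36,45,55): 36+45 > 55 → valid
6 of the 8 triples form a triangle.

6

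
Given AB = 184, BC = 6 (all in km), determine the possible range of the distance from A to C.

By the triangle inequality, |184 − 6| ≤ AC ≤ 184 + 6.

178 ≤ AC ≤ 190 km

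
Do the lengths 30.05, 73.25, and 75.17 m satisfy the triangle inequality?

Yes

The longest side is 75.17, and the other two sum to 103.30.
Since 103.30 > 75.17, the triangle inequality holds.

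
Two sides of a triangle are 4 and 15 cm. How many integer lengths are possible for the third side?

The third side lies in the open interval (11, 19).
Integers from 12 to 18 inclusive: 18 − 12 + 1 = 7.

7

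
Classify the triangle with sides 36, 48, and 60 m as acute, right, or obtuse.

Compare the square of the longest side to the sum of squares of the other two: 36² + 48² = 3600 = 60².

right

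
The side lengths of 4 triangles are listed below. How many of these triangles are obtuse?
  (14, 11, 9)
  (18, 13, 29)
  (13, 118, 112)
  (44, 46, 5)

3

(14,11,9): 9²+11² = 202 > 196 = 14² → acute
(18,13,29): 13²+18² = 493 < 841 = 29² → obtuse
(13,118,112): 13²+112² = 12713 < 13924 = 118² → obtuse
(44,46,5): 5²+44² = 1961 < 2116 = 46² → obtuse
3 of the 4 are obtuse.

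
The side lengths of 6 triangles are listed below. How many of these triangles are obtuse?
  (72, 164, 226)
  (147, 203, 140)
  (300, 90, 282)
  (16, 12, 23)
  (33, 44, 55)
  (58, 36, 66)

3

(72,164,226): 72²+164² = 32080 < 51076 = 226² → obtuse
(147,203,140): 140²+147² = 41209 = 203² → right
(300,90,282): 90²+282² = 87624 < 90000 = 300² → obtuse
(16,12,23): 12²+16² = 400 < 529 = 23² → obtuse
(33,44,55): 33²+44² = 3025 = 55² → right
(58,36,66): 36²+58² = 4660 > 4356 = 66² → acute
3 of the 6 are obtuse.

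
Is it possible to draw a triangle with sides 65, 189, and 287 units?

The longest side is 287, but the other two sum to only 254.
254 < 287, so the triangle inequality fails.

No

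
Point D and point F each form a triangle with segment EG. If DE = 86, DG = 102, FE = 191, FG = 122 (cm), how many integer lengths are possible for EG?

From triangle DEG: 16 < EG < 188.
From triangle FEG: 69 < EG < 313.
Intersection: 69 < EG < 188, so integers 70 through 187: 118 values.

118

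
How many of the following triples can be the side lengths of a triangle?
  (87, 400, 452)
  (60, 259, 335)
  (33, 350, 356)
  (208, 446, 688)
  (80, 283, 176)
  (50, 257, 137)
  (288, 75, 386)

2

(87,400,452): 87+400 > 452 → valid
(60,259,335): 60+259 ≤ 335 → not valid
(33,350,356): 33+350 > 356 → valid
(208,446,688): 208+446 ≤ 688 → not valid
(80,176,283): 80+176 ≤ 283 → not valid
(50,137,257): 50+137 ≤ 257 → not valid
(75,288,386): 75+288 ≤ 386 → not valid
2 of the 7 triples form a triangle.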